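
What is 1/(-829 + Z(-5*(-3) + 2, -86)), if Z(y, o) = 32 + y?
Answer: -1/780 ≈ -0.0012821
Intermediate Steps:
1/(-829 + Z(-5*(-3) + 2, -86)) = 1/(-829 + (32 + (-5*(-3) + 2))) = 1/(-829 + (32 + (15 + 2))) = 1/(-829 + (32 + 17)) = 1/(-829 + 49) = 1/(-780) = -1/780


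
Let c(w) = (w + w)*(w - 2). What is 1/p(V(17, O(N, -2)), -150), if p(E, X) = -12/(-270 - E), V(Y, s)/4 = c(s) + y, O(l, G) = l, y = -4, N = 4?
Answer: 53/2 ≈ 26.500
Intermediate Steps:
c(w) = 2*w*(-2 + w) (c(w) = (2*w)*(-2 + w) = 2*w*(-2 + w))
V(Y, s) = -16 + 8*s*(-2 + s) (V(Y, s) = 4*(2*s*(-2 + s) - 4) = 4*(-4 + 2*s*(-2 + s)) = -16 + 8*s*(-2 + s))
1/p(V(17, O(N, -2)), -150) = 1/(12/(270 + (-16 + 8*4*(-2 + 4)))) = 1/(12/(270 + (-16 + 8*4*2))) = 1/(12/(270 + (-16 + 64))) = 1/(12/(270 + 48)) = 1/(12/318) = 1/(12*(1/318)) = 1/(2/53) = 53/2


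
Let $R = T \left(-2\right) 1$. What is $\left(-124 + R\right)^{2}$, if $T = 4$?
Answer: $17424$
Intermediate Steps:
$R = -8$ ($R = 4 \left(-2\right) 1 = \left(-8\right) 1 = -8$)
$\left(-124 + R\right)^{2} = \left(-124 - 8\right)^{2} = \left(-132\right)^{2} = 17424$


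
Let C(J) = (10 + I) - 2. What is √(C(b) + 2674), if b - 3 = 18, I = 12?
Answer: √2694 ≈ 51.904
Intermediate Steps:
b = 21 (b = 3 + 18 = 21)
C(J) = 20 (C(J) = (10 + 12) - 2 = 22 - 2 = 20)
√(C(b) + 2674) = √(20 + 2674) = √2694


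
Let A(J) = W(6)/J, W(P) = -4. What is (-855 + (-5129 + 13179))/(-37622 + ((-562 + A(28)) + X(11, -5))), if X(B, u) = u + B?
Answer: -50365/267247 ≈ -0.18846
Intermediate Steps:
X(B, u) = B + u
A(J) = -4/J
(-855 + (-5129 + 13179))/(-37622 + ((-562 + A(28)) + X(11, -5))) = (-855 + (-5129 + 13179))/(-37622 + ((-562 - 4/28) + (11 - 5))) = (-855 + 8050)/(-37622 + ((-562 - 4*1/28) + 6)) = 7195/(-37622 + ((-562 - 1/7) + 6)) = 7195/(-37622 + (-3935/7 + 6)) = 7195/(-37622 - 3893/7) = 7195/(-267247/7) = 7195*(-7/267247) = -50365/267247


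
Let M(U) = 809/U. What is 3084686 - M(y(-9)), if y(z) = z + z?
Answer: 55525157/18 ≈ 3.0847e+6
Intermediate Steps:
y(z) = 2*z
3084686 - M(y(-9)) = 3084686 - 809/(2*(-9)) = 3084686 - 809/(-18) = 3084686 - 809*(-1)/18 = 3084686 - 1*(-809/18) = 3084686 + 809/18 = 55525157/18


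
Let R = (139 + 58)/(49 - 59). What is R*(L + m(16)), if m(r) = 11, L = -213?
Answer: 19897/5 ≈ 3979.4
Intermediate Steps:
R = -197/10 (R = 197/(-10) = 197*(-1/10) = -197/10 ≈ -19.700)
R*(L + m(16)) = -197*(-213 + 11)/10 = -197/10*(-202) = 19897/5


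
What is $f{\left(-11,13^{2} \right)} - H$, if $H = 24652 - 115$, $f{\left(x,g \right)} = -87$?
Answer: $-24624$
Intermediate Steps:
$H = 24537$ ($H = 24652 - 115 = 24537$)
$f{\left(-11,13^{2} \right)} - H = -87 - 24537 = -24624$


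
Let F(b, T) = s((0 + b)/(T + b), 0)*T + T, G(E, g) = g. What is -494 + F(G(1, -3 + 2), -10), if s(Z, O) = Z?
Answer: -5554/11 ≈ -504.91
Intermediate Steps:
F(b, T) = T + T*b/(T + b) (F(b, T) = ((0 + b)/(T + b))*T + T = (b/(T + b))*T + T = T*b/(T + b) + T = T + T*b/(T + b))
-494 + F(G(1, -3 + 2), -10) = -494 - 10*(-10 + 2*(-3 + 2))/(-10 + (-3 + 2)) = -494 - 10*(-10 + 2*(-1))/(-10 - 1) = -494 - 10*(-10 - 2)/(-11) = -494 - 10*(-1/11)*(-12) = -494 - 120/11 = -5554/11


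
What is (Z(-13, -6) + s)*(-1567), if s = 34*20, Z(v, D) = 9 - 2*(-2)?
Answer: -1085931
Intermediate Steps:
Z(v, D) = 13 (Z(v, D) = 9 + 4 = 13)
s = 680
(Z(-13, -6) + s)*(-1567) = (13 + 680)*(-1567) = 693*(-1567) = -1085931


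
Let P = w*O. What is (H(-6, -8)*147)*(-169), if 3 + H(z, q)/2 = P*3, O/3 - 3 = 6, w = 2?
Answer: -7900074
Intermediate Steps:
O = 27 (O = 9 + 3*6 = 9 + 18 = 27)
P = 54 (P = 2*27 = 54)
H(z, q) = 318 (H(z, q) = -6 + 2*(54*3) = -6 + 2*162 = -6 + 324 = 318)
(H(-6, -8)*147)*(-169) = (318*147)*(-169) = 46746*(-169) = -7900074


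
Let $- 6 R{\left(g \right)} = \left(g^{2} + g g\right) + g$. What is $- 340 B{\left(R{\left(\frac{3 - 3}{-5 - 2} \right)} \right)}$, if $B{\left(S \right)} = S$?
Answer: $0$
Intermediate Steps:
$R{\left(g \right)} = - \frac{g^{2}}{3} - \frac{g}{6}$ ($R{\left(g \right)} = - \frac{\left(g^{2} + g g\right) + g}{6} = - \frac{\left(g^{2} + g^{2}\right) + g}{6} = - \frac{2 g^{2} + g}{6} = - \frac{g + 2 g^{2}}{6} = - \frac{g^{2}}{3} - \frac{g}{6}$)
$- 340 B{\left(R{\left(\frac{3 - 3}{-5 - 2} \right)} \right)} = - 340 \left(- \frac{\frac{3 - 3}{-5 - 2} \left(1 + 2 \frac{3 - 3}{-5 - 2}\right)}{6}\right) = - 340 \left(- \frac{\frac{0}{-7} \left(1 + 2 \frac{0}{-7}\right)}{6}\right) = - 340 \left(- \frac{0 \left(- \frac{1}{7}\right) \left(1 + 2 \cdot 0 \left(- \frac{1}{7}\right)\right)}{6}\right) = - 340 \left(\left(- \frac{1}{6}\right) 0 \left(1 + 2 \cdot 0\right)\right) = - 340 \left(\left(- \frac{1}{6}\right) 0 \left(1 + 0\right)\right) = - 340 \left(\left(- \frac{1}{6}\right) 0 \cdot 1\right) = \left(-340\right) 0 = 0$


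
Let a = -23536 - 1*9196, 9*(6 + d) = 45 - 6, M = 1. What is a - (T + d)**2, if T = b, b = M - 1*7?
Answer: -295117/9 ≈ -32791.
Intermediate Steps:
d = -5/3 (d = -6 + (45 - 6)/9 = -6 + (1/9)*39 = -6 + 13/3 = -5/3 ≈ -1.6667)
b = -6 (b = 1 - 1*7 = 1 - 7 = -6)
a = -32732 (a = -23536 - 9196 = -32732)
T = -6
a - (T + d)**2 = -32732 - (-6 - 5/3)**2 = -32732 - (-23/3)**2 = -32732 - 1*529/9 = -32732 - 529/9 = -295117/9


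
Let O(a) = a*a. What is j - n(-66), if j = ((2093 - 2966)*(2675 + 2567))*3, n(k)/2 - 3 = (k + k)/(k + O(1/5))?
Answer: -22638804396/1649 ≈ -1.3729e+7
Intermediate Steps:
O(a) = a²
n(k) = 6 + 4*k/(1/25 + k) (n(k) = 6 + 2*((k + k)/(k + (1/5)²)) = 6 + 2*((2*k)/(k + (⅕)²)) = 6 + 2*((2*k)/(k + 1/25)) = 6 + 2*((2*k)/(1/25 + k)) = 6 + 2*(2*k/(1/25 + k)) = 6 + 4*k/(1/25 + k))
j = -13728798 (j = -873*5242*3 = -4576266*3 = -13728798)
j - n(-66) = -13728798 - 2*(3 + 125*(-66))/(1 + 25*(-66)) = -13728798 - 2*(3 - 8250)/(1 - 1650) = -13728798 - 2*(-8247)/(-1649) = -13728798 - 2*(-1)*(-8247)/1649 = -13728798 - 1*16494/1649 = -13728798 - 16494/1649 = -22638804396/1649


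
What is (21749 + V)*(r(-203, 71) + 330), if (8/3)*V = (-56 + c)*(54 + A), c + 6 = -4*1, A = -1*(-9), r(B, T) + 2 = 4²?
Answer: 6945274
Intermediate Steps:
r(B, T) = 14 (r(B, T) = -2 + 4² = -2 + 16 = 14)
A = 9
c = -10 (c = -6 - 4*1 = -6 - 4 = -10)
V = -6237/4 (V = 3*((-56 - 10)*(54 + 9))/8 = 3*(-66*63)/8 = (3/8)*(-4158) = -6237/4 ≈ -1559.3)
(21749 + V)*(r(-203, 71) + 330) = (21749 - 6237/4)*(14 + 330) = (80759/4)*344 = 6945274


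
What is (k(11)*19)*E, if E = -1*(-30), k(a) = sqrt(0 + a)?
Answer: 570*sqrt(11) ≈ 1890.5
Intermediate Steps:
k(a) = sqrt(a)
E = 30
(k(11)*19)*E = (sqrt(11)*19)*30 = (19*sqrt(11))*30 = 570*sqrt(11)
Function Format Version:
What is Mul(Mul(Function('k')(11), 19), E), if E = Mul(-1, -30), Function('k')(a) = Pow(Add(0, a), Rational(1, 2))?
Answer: Mul(570, Pow(11, Rational(1, 2))) ≈ 1890.5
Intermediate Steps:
Function('k')(a) = Pow(a, Rational(1, 2))
E = 30
Mul(Mul(Function('k')(11), 19), E) = Mul(Mul(Pow(11, Rational(1, 2)), 19), 30) = Mul(Mul(19, Pow(11, Rational(1, 2))), 30) = Mul(570, Pow(11, Rational(1, 2)))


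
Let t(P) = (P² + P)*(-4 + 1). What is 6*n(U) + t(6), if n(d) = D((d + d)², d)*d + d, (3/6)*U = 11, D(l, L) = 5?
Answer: 666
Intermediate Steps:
U = 22 (U = 2*11 = 22)
n(d) = 6*d (n(d) = 5*d + d = 6*d)
t(P) = -3*P - 3*P² (t(P) = (P + P²)*(-3) = -3*P - 3*P²)
6*n(U) + t(6) = 6*(6*22) - 3*6*(1 + 6) = 6*132 - 3*6*7 = 792 - 126 = 666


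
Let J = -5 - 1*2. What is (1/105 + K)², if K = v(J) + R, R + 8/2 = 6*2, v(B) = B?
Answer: 11236/11025 ≈ 1.0191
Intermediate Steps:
J = -7 (J = -5 - 2 = -7)
R = 8 (R = -4 + 6*2 = -4 + 12 = 8)
K = 1 (K = -7 + 8 = 1)
(1/105 + K)² = (1/105 + 1)² = (106/105)² = 11236/11025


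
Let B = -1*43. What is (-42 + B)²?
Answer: 7225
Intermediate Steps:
B = -43
(-42 + B)² = (-42 - 43)² = (-85)² = 7225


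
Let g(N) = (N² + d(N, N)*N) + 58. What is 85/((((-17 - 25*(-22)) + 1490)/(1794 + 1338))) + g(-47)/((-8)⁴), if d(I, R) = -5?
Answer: 32220549/243712 ≈ 132.21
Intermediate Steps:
g(N) = 58 + N² - 5*N (g(N) = (N² - 5*N) + 58 = 58 + N² - 5*N)
85/((((-17 - 25*(-22)) + 1490)/(1794 + 1338))) + g(-47)/((-8)⁴) = 85/((((-17 - 25*(-22)) + 1490)/(1794 + 1338))) + (58 + (-47)² - 5*(-47))/((-8)⁴) = 85/((((-17 + 550) + 1490)/3132)) + (58 + 2209 + 235)/4096 = 85/(((533 + 1490)*(1/3132))) + 2502*(1/4096) = 85/((2023*(1/3132))) + 1251/2048 = 85/(2023/3132) + 1251/2048 = 85*(3132/2023) + 1251/2048 = 15660/119 + 1251/2048 = 32220549/243712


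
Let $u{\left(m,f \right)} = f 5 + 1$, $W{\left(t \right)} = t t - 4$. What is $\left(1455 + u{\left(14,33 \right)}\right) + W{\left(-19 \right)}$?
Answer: $1978$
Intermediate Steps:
$W{\left(t \right)} = -4 + t^{2}$ ($W{\left(t \right)} = t^{2} - 4 = -4 + t^{2}$)
$u{\left(m,f \right)} = 1 + 5 f$ ($u{\left(m,f \right)} = 5 f + 1 = 1 + 5 f$)
$\left(1455 + u{\left(14,33 \right)}\right) + W{\left(-19 \right)} = \left(1455 + \left(1 + 5 \cdot 33\right)\right) - \left(4 - \left(-19\right)^{2}\right) = \left(1455 + \left(1 + 165\right)\right) + \left(-4 + 361\right) = \left(1455 + 166\right) + 357 = 1621 + 357 = 1978$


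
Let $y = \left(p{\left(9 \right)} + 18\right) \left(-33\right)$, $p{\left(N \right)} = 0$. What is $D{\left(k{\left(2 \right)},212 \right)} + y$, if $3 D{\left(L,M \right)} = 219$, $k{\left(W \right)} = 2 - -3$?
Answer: $-521$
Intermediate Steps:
$k{\left(W \right)} = 5$ ($k{\left(W \right)} = 2 + 3 = 5$)
$D{\left(L,M \right)} = 73$ ($D{\left(L,M \right)} = \frac{1}{3} \cdot 219 = 73$)
$y = -594$ ($y = \left(0 + 18\right) \left(-33\right) = 18 \left(-33\right) = -594$)
$D{\left(k{\left(2 \right)},212 \right)} + y = 73 - 594 = -521$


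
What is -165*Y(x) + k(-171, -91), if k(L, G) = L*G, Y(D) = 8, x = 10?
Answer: 14241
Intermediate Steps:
k(L, G) = G*L
-165*Y(x) + k(-171, -91) = -165*8 - 91*(-171) = -1320 + 15561 = 14241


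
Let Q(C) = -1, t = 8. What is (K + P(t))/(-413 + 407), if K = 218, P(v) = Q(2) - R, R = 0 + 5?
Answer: -106/3 ≈ -35.333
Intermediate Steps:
R = 5
P(v) = -6 (P(v) = -1 - 1*5 = -1 - 5 = -6)
(K + P(t))/(-413 + 407) = (218 - 6)/(-413 + 407) = 212/(-6) = 212*(-⅙) = -106/3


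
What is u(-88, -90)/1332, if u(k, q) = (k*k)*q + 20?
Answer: -174235/333 ≈ -523.23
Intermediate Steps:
u(k, q) = 20 + q*k**2 (u(k, q) = k**2*q + 20 = q*k**2 + 20 = 20 + q*k**2)
u(-88, -90)/1332 = (20 - 90*(-88)**2)/1332 = (20 - 90*7744)*(1/1332) = (20 - 696960)*(1/1332) = -696940*1/1332 = -174235/333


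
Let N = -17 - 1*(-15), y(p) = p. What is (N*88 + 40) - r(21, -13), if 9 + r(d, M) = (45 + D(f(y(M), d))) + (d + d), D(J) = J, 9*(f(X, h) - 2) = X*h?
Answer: -557/3 ≈ -185.67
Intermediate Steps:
f(X, h) = 2 + X*h/9 (f(X, h) = 2 + (X*h)/9 = 2 + X*h/9)
r(d, M) = 38 + 2*d + M*d/9 (r(d, M) = -9 + ((45 + (2 + M*d/9)) + (d + d)) = -9 + ((47 + M*d/9) + 2*d) = -9 + (47 + 2*d + M*d/9) = 38 + 2*d + M*d/9)
N = -2 (N = -17 + 15 = -2)
(N*88 + 40) - r(21, -13) = (-2*88 + 40) - (38 + 2*21 + (1/9)*(-13)*21) = (-176 + 40) - (38 + 42 - 91/3) = -136 - 1*149/3 = -136 - 149/3 = -557/3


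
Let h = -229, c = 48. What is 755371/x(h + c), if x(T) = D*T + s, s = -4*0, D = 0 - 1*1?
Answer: 755371/181 ≈ 4173.3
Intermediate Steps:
D = -1 (D = 0 - 1 = -1)
s = 0
x(T) = -T (x(T) = -T + 0 = -T)
755371/x(h + c) = 755371/((-(-229 + 48))) = 755371/((-1*(-181))) = 755371/181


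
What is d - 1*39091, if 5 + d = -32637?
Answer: -71733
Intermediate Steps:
d = -32642 (d = -5 - 32637 = -32642)
d - 1*39091 = -32642 - 1*39091 = -32642 - 39091 = -71733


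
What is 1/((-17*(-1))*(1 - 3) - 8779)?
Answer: -1/8813 ≈ -0.00011347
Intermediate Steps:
1/((-17*(-1))*(1 - 3) - 8779) = 1/(17*(-2) - 8779) = 1/(-34 - 8779) = 1/(-8813) = -1/8813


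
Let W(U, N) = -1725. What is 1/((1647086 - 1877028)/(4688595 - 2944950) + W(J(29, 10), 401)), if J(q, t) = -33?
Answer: -1743645/3008017567 ≈ -0.00057967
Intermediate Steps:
1/((1647086 - 1877028)/(4688595 - 2944950) + W(J(29, 10), 401)) = 1/((1647086 - 1877028)/(4688595 - 2944950) - 1725) = 1/(-229942/1743645 - 1725) = 1/(-3008017567/1743645) = -1743645/3008017567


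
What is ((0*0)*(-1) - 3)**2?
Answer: 9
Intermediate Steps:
((0*0)*(-1) - 3)**2 = (0*(-1) - 3)**2 = (0 - 3)**2 = (-3)**2 = 9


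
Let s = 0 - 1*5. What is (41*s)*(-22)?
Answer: 4510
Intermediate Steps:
s = -5 (s = 0 - 5 = -5)
(41*s)*(-22) = (41*(-5))*(-22) = -205*(-22) = 4510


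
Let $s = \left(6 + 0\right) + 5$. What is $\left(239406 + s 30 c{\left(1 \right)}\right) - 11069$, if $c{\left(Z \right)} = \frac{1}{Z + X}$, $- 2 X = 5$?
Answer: $228117$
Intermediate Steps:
$X = - \frac{5}{2}$ ($X = \left(- \frac{1}{2}\right) 5 = - \frac{5}{2} \approx -2.5$)
$s = 11$ ($s = 6 + 5 = 11$)
$c{\left(Z \right)} = \frac{1}{- \frac{5}{2} + Z}$ ($c{\left(Z \right)} = \frac{1}{Z - \frac{5}{2}} = \frac{1}{- \frac{5}{2} + Z}$)
$\left(239406 + s 30 c{\left(1 \right)}\right) - 11069 = \left(239406 + 11 \cdot 30 \frac{2}{-5 + 2 \cdot 1}\right) - 11069 = \left(239406 + 330 \frac{2}{-5 + 2}\right) - 11069 = \left(239406 + 330 \frac{2}{-3}\right) - 11069 = \left(239406 + 330 \cdot 2 \left(- \frac{1}{3}\right)\right) - 11069 = \left(239406 + 330 \left(- \frac{2}{3}\right)\right) - 11069 = \left(239406 - 220\right) - 11069 = 239186 - 11069 = 228117$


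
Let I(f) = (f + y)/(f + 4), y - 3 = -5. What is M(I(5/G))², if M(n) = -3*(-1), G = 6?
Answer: 9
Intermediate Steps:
y = -2 (y = 3 - 5 = -2)
I(f) = (-2 + f)/(4 + f) (I(f) = (f - 2)/(f + 4) = (-2 + f)/(4 + f))
M(n) = 3
M(I(5/G))² = 3² = 9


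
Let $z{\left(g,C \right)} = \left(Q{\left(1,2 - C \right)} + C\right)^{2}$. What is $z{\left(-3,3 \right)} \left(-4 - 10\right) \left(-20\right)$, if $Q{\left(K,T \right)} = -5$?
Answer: $1120$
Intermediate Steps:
$z{\left(g,C \right)} = \left(-5 + C\right)^{2}$
$z{\left(-3,3 \right)} \left(-4 - 10\right) \left(-20\right) = \left(-5 + 3\right)^{2} \left(-4 - 10\right) \left(-20\right) = \left(-2\right)^{2} \left(-4 - 10\right) \left(-20\right) = 4 \left(-14\right) \left(-20\right) = \left(-56\right) \left(-20\right) = 1120$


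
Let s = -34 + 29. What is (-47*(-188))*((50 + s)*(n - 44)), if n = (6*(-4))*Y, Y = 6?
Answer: -74752560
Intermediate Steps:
n = -144 (n = (6*(-4))*6 = -24*6 = -144)
s = -5
(-47*(-188))*((50 + s)*(n - 44)) = (-47*(-188))*((50 - 5)*(-144 - 44)) = 8836*(45*(-188)) = 8836*(-8460) = -74752560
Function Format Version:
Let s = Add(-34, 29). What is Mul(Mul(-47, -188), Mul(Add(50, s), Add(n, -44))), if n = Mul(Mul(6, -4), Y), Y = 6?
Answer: -74752560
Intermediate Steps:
n = -144 (n = Mul(Mul(6, -4), 6) = Mul(-24, 6) = -144)
s = -5
Mul(Mul(-47, -188), Mul(Add(50, s), Add(n, -44))) = Mul(Mul(-47, -188), Mul(Add(50, -5), Add(-144, -44))) = Mul(8836, Mul(45, -188)) = Mul(8836, -8460) = -74752560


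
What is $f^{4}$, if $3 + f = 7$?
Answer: $256$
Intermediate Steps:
$f = 4$ ($f = -3 + 7 = 4$)
$f^{4} = 4^{4} = 256$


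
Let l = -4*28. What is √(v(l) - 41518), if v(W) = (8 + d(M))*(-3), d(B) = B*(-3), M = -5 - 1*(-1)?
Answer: I*√41578 ≈ 203.91*I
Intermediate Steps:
M = -4 (M = -5 + 1 = -4)
d(B) = -3*B
l = -112
v(W) = -60 (v(W) = (8 - 3*(-4))*(-3) = (8 + 12)*(-3) = 20*(-3) = -60)
√(v(l) - 41518) = √(-60 - 41518) = √(-41578) = I*√41578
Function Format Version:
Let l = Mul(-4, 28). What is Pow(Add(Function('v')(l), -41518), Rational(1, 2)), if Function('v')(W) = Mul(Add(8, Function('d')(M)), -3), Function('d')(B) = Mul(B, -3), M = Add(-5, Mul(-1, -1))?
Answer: Mul(I, Pow(41578, Rational(1, 2))) ≈ Mul(203.91, I)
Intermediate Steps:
M = -4 (M = Add(-5, 1) = -4)
Function('d')(B) = Mul(-3, B)
l = -112
Function('v')(W) = -60 (Function('v')(W) = Mul(Add(8, Mul(-3, -4)), -3) = Mul(Add(8, 12), -3) = Mul(20, -3) = -60)
Pow(Add(Function('v')(l), -41518), Rational(1, 2)) = Pow(Add(-60, -41518), Rational(1, 2)) = Pow(-41578, Rational(1, 2)) = Mul(I, Pow(41578, Rational(1, 2)))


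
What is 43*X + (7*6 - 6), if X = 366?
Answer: 15774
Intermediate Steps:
43*X + (7*6 - 6) = 43*366 + (7*6 - 6) = 15738 + (42 - 6) = 15738 + 36 = 15774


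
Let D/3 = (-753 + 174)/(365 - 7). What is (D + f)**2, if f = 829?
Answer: 87051552025/128164 ≈ 6.7922e+5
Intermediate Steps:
D = -1737/358 (D = 3*((-753 + 174)/(365 - 7)) = 3*(-579/358) = -1737/358 ≈ -4.8520)
(D + f)**2 = (-1737/358 + 829)**2 = (295045/358)**2 = 87051552025/128164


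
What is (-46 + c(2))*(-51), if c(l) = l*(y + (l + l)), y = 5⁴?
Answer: -61812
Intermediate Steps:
y = 625
c(l) = l*(625 + 2*l) (c(l) = l*(625 + (l + l)) = l*(625 + 2*l))
(-46 + c(2))*(-51) = (-46 + 2*(625 + 2*2))*(-51) = (-46 + 2*(625 + 4))*(-51) = (-46 + 2*629)*(-51) = (-46 + 1258)*(-51) = 1212*(-51) = -61812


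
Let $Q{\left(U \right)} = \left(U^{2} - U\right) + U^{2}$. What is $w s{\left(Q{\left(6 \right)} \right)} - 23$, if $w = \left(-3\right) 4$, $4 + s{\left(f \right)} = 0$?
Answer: $25$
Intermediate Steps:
$Q{\left(U \right)} = - U + 2 U^{2}$
$s{\left(f \right)} = -4$ ($s{\left(f \right)} = -4 + 0 = -4$)
$w = -12$
$w s{\left(Q{\left(6 \right)} \right)} - 23 = \left(-12\right) \left(-4\right) - 23 = 48 - 23 = 25$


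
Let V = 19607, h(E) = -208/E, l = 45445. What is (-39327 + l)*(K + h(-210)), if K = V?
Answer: 1799425286/15 ≈ 1.1996e+8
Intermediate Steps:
K = 19607
(-39327 + l)*(K + h(-210)) = (-39327 + 45445)*(19607 - 208/(-210)) = 6118*(19607 - 208*(-1/210)) = 6118*(19607 + 104/105) = 6118*(2058839/105) = 1799425286/15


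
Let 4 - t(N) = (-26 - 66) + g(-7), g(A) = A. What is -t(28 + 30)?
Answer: -103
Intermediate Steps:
t(N) = 103 (t(N) = 4 - ((-26 - 66) - 7) = 4 - (-92 - 7) = 4 - 1*(-99) = 4 + 99 = 103)
-t(28 + 30) = -1*103 = -103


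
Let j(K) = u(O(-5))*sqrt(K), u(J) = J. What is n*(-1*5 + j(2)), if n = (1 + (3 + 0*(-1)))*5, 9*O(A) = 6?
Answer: -100 + 40*sqrt(2)/3 ≈ -81.144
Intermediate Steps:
O(A) = 2/3 (O(A) = (1/9)*6 = 2/3)
j(K) = 2*sqrt(K)/3
n = 20 (n = (1 + (3 + 0))*5 = (1 + 3)*5 = 4*5 = 20)
n*(-1*5 + j(2)) = 20*(-1*5 + 2*sqrt(2)/3) = 20*(-5 + 2*sqrt(2)/3) = -100 + 40*sqrt(2)/3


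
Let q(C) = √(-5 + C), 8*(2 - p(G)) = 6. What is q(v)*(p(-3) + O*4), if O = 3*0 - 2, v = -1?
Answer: -27*I*√6/4 ≈ -16.534*I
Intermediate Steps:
O = -2 (O = 0 - 2 = -2)
p(G) = 5/4 (p(G) = 2 - ⅛*6 = 2 - ¾ = 5/4)
q(v)*(p(-3) + O*4) = √(-5 - 1)*(5/4 - 2*4) = √(-6)*(5/4 - 8) = (I*√6)*(-27/4) = -27*I*√6/4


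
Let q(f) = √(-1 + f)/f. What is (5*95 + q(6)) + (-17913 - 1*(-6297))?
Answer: -11141 + √5/6 ≈ -11141.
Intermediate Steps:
q(f) = √(-1 + f)/f
(5*95 + q(6)) + (-17913 - 1*(-6297)) = (5*95 + √(-1 + 6)/6) + (-17913 - 1*(-6297)) = (475 + √5/6) + (-17913 + 6297) = (475 + √5/6) - 11616 = -11141 + √5/6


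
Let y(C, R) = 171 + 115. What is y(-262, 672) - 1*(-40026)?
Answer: 40312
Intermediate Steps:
y(C, R) = 286
y(-262, 672) - 1*(-40026) = 286 - 1*(-40026) = 286 + 40026 = 40312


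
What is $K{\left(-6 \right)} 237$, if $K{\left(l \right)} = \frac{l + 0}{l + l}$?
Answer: $\frac{237}{2} \approx 118.5$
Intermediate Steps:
$K{\left(l \right)} = \frac{1}{2}$ ($K{\left(l \right)} = \frac{l}{2 l} = l \frac{1}{2 l} = \frac{1}{2}$)
$K{\left(-6 \right)} 237 = \frac{1}{2} \cdot 237 = \frac{237}{2}$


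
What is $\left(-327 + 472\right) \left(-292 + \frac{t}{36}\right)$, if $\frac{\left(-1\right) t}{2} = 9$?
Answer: $- \frac{84825}{2} \approx -42413.0$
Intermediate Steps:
$t = -18$ ($t = \left(-2\right) 9 = -18$)
$\left(-327 + 472\right) \left(-292 + \frac{t}{36}\right) = \left(-327 + 472\right) \left(-292 + \frac{1}{36} \left(-18\right)\right) = 145 \left(-292 + \frac{1}{36} \left(-18\right)\right) = 145 \left(-292 - \frac{1}{2}\right) = 145 \left(- \frac{585}{2}\right) = - \frac{84825}{2}$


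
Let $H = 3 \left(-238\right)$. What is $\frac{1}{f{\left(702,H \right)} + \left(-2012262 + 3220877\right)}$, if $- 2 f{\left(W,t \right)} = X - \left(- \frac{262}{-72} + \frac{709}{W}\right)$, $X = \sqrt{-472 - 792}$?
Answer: $\frac{9529783231176}{11517861113755334833} + \frac{15769728 i \sqrt{79}}{11517861113755334833} \approx 8.2739 \cdot 10^{-7} + 1.2169 \cdot 10^{-11} i$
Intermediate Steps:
$H = -714$
$X = 4 i \sqrt{79}$ ($X = \sqrt{-1264} = 4 i \sqrt{79} \approx 35.553 i$)
$f{\left(W,t \right)} = \frac{131}{72} + \frac{709}{2 W} - 2 i \sqrt{79}$ ($f{\left(W,t \right)} = - \frac{4 i \sqrt{79} - \left(- \frac{262}{-72} + \frac{709}{W}\right)}{2} = - \frac{4 i \sqrt{79} - \left(\left(-262\right) \left(- \frac{1}{72}\right) + \frac{709}{W}\right)}{2} = - \frac{4 i \sqrt{79} - \left(\frac{131}{36} + \frac{709}{W}\right)}{2} = - \frac{- \frac{131}{36} - \frac{709}{W} + 4 i \sqrt{79}}{2} = \frac{131}{72} + \frac{709}{2 W} - 2 i \sqrt{79}$)
$\frac{1}{f{\left(702,H \right)} + \left(-2012262 + 3220877\right)} = \frac{1}{\frac{25524 + 702 \left(131 - 144 i \sqrt{79}\right)}{72 \cdot 702} + \left(-2012262 + 3220877\right)} = \frac{1}{\frac{1}{72} \cdot \frac{1}{702} \left(25524 + \left(91962 - 101088 i \sqrt{79}\right)\right) + 1208615} = \frac{1}{\frac{1}{72} \cdot \frac{1}{702} \left(117486 - 101088 i \sqrt{79}\right) + 1208615} = \frac{1}{\left(\frac{6527}{2808} - 2 i \sqrt{79}\right) + 1208615} = \frac{1}{\frac{3393797447}{2808} - 2 i \sqrt{79}}$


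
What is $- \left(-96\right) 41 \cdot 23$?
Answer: $90528$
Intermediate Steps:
$- \left(-96\right) 41 \cdot 23 = - \left(-3936\right) 23 = \left(-1\right) \left(-90528\right) = 90528$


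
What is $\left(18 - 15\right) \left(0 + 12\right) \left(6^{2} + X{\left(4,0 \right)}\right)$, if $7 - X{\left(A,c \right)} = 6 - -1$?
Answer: $1296$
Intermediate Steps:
$X{\left(A,c \right)} = 0$ ($X{\left(A,c \right)} = 7 - \left(6 - -1\right) = 7 - \left(6 + 1\right) = 7 - 7 = 0$)
$\left(18 - 15\right) \left(0 + 12\right) \left(6^{2} + X{\left(4,0 \right)}\right) = \left(18 - 15\right) \left(0 + 12\right) \left(6^{2} + 0\right) = 3 \cdot 12 \left(36 + 0\right) = 36 \cdot 36 = 1296$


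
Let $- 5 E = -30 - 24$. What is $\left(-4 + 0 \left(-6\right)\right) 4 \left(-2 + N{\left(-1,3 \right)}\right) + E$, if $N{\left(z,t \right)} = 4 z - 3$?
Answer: $\frac{774}{5} \approx 154.8$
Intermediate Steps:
$N{\left(z,t \right)} = -3 + 4 z$
$E = \frac{54}{5}$ ($E = - \frac{-30 - 24}{5} = \left(- \frac{1}{5}\right) \left(-54\right) = \frac{54}{5} \approx 10.8$)
$\left(-4 + 0 \left(-6\right)\right) 4 \left(-2 + N{\left(-1,3 \right)}\right) + E = \left(-4 + 0 \left(-6\right)\right) 4 \left(-2 + \left(-3 + 4 \left(-1\right)\right)\right) + \frac{54}{5} = \left(-4 + 0\right) 4 \left(-2 - 7\right) + \frac{54}{5} = - 4 \cdot 4 \left(-2 - 7\right) + \frac{54}{5} = - 4 \cdot 4 \left(-9\right) + \frac{54}{5} = \left(-4\right) \left(-36\right) + \frac{54}{5} = 144 + \frac{54}{5} = \frac{774}{5}$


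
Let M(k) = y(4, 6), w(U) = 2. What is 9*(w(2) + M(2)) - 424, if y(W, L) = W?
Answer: -370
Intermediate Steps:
M(k) = 4
9*(w(2) + M(2)) - 424 = 9*(2 + 4) - 424 = 9*6 - 424 = 54 - 424 = -370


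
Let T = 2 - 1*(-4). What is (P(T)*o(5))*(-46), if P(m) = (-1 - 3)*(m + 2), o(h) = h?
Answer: 7360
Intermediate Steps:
T = 6 (T = 2 + 4 = 6)
P(m) = -8 - 4*m (P(m) = -4*(2 + m) = -8 - 4*m)
(P(T)*o(5))*(-46) = ((-8 - 4*6)*5)*(-46) = ((-8 - 24)*5)*(-46) = -32*5*(-46) = -160*(-46) = 7360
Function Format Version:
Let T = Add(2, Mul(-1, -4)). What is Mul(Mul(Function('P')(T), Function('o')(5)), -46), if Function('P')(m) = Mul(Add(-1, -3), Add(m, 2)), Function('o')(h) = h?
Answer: 7360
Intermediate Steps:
T = 6 (T = Add(2, 4) = 6)
Function('P')(m) = Add(-8, Mul(-4, m)) (Function('P')(m) = Mul(-4, Add(2, m)) = Add(-8, Mul(-4, m)))
Mul(Mul(Function('P')(T), Function('o')(5)), -46) = Mul(Mul(Add(-8, Mul(-4, 6)), 5), -46) = Mul(Mul(Add(-8, -24), 5), -46) = Mul(Mul(-32, 5), -46) = Mul(-160, -46) = 7360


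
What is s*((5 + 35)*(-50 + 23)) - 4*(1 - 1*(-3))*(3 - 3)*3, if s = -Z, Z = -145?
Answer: -156600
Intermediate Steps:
s = 145 (s = -1*(-145) = 145)
s*((5 + 35)*(-50 + 23)) - 4*(1 - 1*(-3))*(3 - 3)*3 = 145*((5 + 35)*(-50 + 23)) - 4*(1 - 1*(-3))*(3 - 3)*3 = 145*(40*(-27)) - 4*(1 + 3)*0*3 = 145*(-1080) - 16*0*3 = -156600 - 4*0*3 = -156600 + 0*3 = -156600 + 0 = -156600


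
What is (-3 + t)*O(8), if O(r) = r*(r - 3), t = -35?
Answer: -1520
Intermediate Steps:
O(r) = r*(-3 + r)
(-3 + t)*O(8) = (-3 - 35)*(8*(-3 + 8)) = -304*5 = -38*40 = -1520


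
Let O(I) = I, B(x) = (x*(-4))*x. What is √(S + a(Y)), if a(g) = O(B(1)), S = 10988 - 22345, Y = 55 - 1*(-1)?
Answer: I*√11361 ≈ 106.59*I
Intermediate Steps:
Y = 56 (Y = 55 + 1 = 56)
S = -11357
B(x) = -4*x² (B(x) = (-4*x)*x = -4*x²)
a(g) = -4 (a(g) = -4*1² = -4*1 = -4)
√(S + a(Y)) = √(-11357 - 4) = √(-11361) = I*√11361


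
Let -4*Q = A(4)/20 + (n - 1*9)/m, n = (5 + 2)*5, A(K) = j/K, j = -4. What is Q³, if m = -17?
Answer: 154854153/2515456000 ≈ 0.061561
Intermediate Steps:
A(K) = -4/K
n = 35 (n = 7*5 = 35)
Q = 537/1360 (Q = -(-4/4/20 + (35 - 1*9)/(-17))/4 = -(-4*¼*(1/20) + (35 - 9)*(-1/17))/4 = -(-1*1/20 + 26*(-1/17))/4 = -(-1/20 - 26/17)/4 = -¼*(-537/340) = 537/1360 ≈ 0.39485)
Q³ = (537/1360)³ = 154854153/2515456000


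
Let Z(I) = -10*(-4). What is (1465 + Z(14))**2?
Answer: 2265025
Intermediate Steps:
Z(I) = 40
(1465 + Z(14))**2 = (1465 + 40)**2 = 1505**2 = 2265025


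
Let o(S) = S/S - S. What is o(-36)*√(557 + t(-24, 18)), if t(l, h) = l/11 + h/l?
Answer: 37*√268169/22 ≈ 870.93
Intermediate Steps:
o(S) = 1 - S
t(l, h) = l/11 + h/l (t(l, h) = l*(1/11) + h/l = l/11 + h/l)
o(-36)*√(557 + t(-24, 18)) = (1 - 1*(-36))*√(557 + ((1/11)*(-24) + 18/(-24))) = (1 + 36)*√(557 + (-24/11 + 18*(-1/24))) = 37*√(557 + (-24/11 - ¾)) = 37*√(557 - 129/44) = 37*√(24379/44) = 37*(√268169/22) = 37*√268169/22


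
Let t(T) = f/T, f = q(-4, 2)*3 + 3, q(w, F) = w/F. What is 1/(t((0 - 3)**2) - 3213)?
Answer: -3/9640 ≈ -0.00031120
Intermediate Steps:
f = -3 (f = -4/2*3 + 3 = -4*1/2*3 + 3 = -2*3 + 3 = -6 + 3 = -3)
t(T) = -3/T
1/(t((0 - 3)**2) - 3213) = 1/(-3/(0 - 3)**2 - 3213) = 1/(-3/((-3)**2) - 3213) = 1/(-3/9 - 3213) = 1/(-3*1/9 - 3213) = 1/(-1/3 - 3213) = 1/(-9640/3) = -3/9640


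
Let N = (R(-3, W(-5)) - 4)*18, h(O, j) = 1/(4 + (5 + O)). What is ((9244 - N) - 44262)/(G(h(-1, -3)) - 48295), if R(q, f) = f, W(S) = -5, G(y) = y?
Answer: 278848/386359 ≈ 0.72173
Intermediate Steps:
h(O, j) = 1/(9 + O)
N = -162 (N = (-5 - 4)*18 = -9*18 = -162)
((9244 - N) - 44262)/(G(h(-1, -3)) - 48295) = ((9244 - 1*(-162)) - 44262)/(1/(9 - 1) - 48295) = ((9244 + 162) - 44262)/(1/8 - 48295) = (9406 - 44262)/(1/8 - 48295) = -34856/(-386359/8) = -34856*(-8/386359) = 278848/386359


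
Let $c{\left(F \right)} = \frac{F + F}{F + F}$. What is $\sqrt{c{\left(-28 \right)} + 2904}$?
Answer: $\sqrt{2905} \approx 53.898$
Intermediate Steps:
$c{\left(F \right)} = 1$ ($c{\left(F \right)} = \frac{2 F}{2 F} = 2 F \frac{1}{2 F} = 1$)
$\sqrt{c{\left(-28 \right)} + 2904} = \sqrt{1 + 2904} = \sqrt{2905}$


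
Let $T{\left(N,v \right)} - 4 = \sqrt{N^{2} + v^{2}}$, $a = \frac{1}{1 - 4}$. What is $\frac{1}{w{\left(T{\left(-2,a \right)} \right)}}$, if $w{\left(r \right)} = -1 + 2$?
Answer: $1$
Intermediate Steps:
$a = - \frac{1}{3}$ ($a = \frac{1}{-3} = - \frac{1}{3} \approx -0.33333$)
$T{\left(N,v \right)} = 4 + \sqrt{N^{2} + v^{2}}$
$w{\left(r \right)} = 1$
$\frac{1}{w{\left(T{\left(-2,a \right)} \right)}} = 1^{-1} = 1$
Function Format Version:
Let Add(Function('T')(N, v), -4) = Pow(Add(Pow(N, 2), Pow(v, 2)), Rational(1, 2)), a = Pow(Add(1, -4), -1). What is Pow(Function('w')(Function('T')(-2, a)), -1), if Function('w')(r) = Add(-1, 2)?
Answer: 1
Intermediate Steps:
a = Rational(-1, 3) (a = Pow(-3, -1) = Rational(-1, 3) ≈ -0.33333)
Function('T')(N, v) = Add(4, Pow(Add(Pow(N, 2), Pow(v, 2)), Rational(1, 2)))
Function('w')(r) = 1
Pow(Function('w')(Function('T')(-2, a)), -1) = Pow(1, -1) = 1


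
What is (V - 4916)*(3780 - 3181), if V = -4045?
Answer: -5367639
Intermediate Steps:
(V - 4916)*(3780 - 3181) = (-4045 - 4916)*(3780 - 3181) = -8961*599 = -5367639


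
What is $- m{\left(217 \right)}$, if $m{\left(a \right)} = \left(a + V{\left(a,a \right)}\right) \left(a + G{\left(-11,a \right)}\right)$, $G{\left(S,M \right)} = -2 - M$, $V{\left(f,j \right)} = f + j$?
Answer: $1302$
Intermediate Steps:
$m{\left(a \right)} = - 6 a$ ($m{\left(a \right)} = \left(a + \left(a + a\right)\right) \left(a - \left(2 + a\right)\right) = \left(a + 2 a\right) \left(-2\right) = 3 a \left(-2\right) = - 6 a$)
$- m{\left(217 \right)} = - \left(-6\right) 217 = \left(-1\right) \left(-1302\right) = 1302$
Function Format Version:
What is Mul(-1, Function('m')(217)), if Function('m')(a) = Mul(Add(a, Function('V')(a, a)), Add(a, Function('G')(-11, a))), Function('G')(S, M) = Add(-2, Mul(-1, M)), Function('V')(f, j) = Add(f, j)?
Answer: 1302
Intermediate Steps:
Function('m')(a) = Mul(-6, a) (Function('m')(a) = Mul(Add(a, Add(a, a)), Add(a, Add(-2, Mul(-1, a)))) = Mul(Add(a, Mul(2, a)), -2) = Mul(Mul(3, a), -2) = Mul(-6, a))
Mul(-1, Function('m')(217)) = Mul(-1, Mul(-6, 217)) = Mul(-1, -1302) = 1302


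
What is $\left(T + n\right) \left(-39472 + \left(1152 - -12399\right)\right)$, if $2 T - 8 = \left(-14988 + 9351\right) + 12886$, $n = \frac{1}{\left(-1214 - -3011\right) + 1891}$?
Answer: $- \frac{346872463189}{3688} \approx -9.4054 \cdot 10^{7}$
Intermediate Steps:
$n = \frac{1}{3688}$ ($n = \frac{1}{\left(-1214 + 3011\right) + 1891} = \frac{1}{1797 + 1891} = \frac{1}{3688} \approx 0.00027115$)
$T = \frac{7257}{2}$ ($T = 4 + \frac{\left(-14988 + 9351\right) + 12886}{2} = 4 + \frac{-5637 + 12886}{2} = 4 + \frac{1}{2} \cdot 7249 = 4 + \frac{7249}{2} = \frac{7257}{2} \approx 3628.5$)
$\left(T + n\right) \left(-39472 + \left(1152 - -12399\right)\right) = \left(\frac{7257}{2} + \frac{1}{3688}\right) \left(-39472 + \left(1152 - -12399\right)\right) = \frac{13381909 \left(-39472 + \left(1152 + 12399\right)\right)}{3688} = \frac{13381909 \left(-39472 + 13551\right)}{3688} = \frac{13381909}{3688} \left(-25921\right) = - \frac{346872463189}{3688}$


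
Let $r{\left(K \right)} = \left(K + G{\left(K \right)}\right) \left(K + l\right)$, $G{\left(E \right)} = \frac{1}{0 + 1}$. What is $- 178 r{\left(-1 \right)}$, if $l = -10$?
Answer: $0$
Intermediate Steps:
$G{\left(E \right)} = 1$ ($G{\left(E \right)} = 1^{-1} = 1$)
$r{\left(K \right)} = \left(1 + K\right) \left(-10 + K\right)$ ($r{\left(K \right)} = \left(K + 1\right) \left(K - 10\right) = \left(1 + K\right) \left(-10 + K\right)$)
$- 178 r{\left(-1 \right)} = - 178 \left(-10 + \left(-1\right)^{2} - -9\right) = - 178 \left(-10 + 1 + 9\right) = \left(-178\right) 0 = 0$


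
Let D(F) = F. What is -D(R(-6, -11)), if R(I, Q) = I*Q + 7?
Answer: -73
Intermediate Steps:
R(I, Q) = 7 + I*Q
-D(R(-6, -11)) = -(7 - 6*(-11)) = -(7 + 66) = -1*73 = -73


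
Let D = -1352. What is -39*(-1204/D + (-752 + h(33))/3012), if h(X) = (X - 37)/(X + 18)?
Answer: -8318221/332826 ≈ -24.993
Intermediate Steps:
h(X) = (-37 + X)/(18 + X)
-39*(-1204/D + (-752 + h(33))/3012) = -39*(-1204/(-1352) + (-752 + (-37 + 33)/(18 + 33))/3012) = -39*(-1204*(-1/1352) + (-752 - 4/51)*(1/3012)) = -39*(301/338 + (-752 + (1/51)*(-4))*(1/3012)) = -39*(301/338 + (-752 - 4/51)*(1/3012)) = -39*(301/338 - 38356/51*1/3012) = -39*(301/338 - 9589/38403) = -39*8318221/12980214 = -8318221/332826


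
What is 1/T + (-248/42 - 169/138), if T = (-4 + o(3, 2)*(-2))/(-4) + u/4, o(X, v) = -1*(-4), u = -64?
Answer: -90497/12558 ≈ -7.2063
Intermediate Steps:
o(X, v) = 4
T = -13 (T = (-4 + 4*(-2))/(-4) - 64/4 = (-4 - 8)*(-¼) - 64*¼ = -12*(-¼) - 16 = 3 - 16 = -13)
1/T + (-248/42 - 169/138) = 1/(-13) + (-248/42 - 169/138) = -1/13 + (-248*1/42 - 169*1/138) = -1/13 + (-124/21 - 169/138) = -1/13 - 6887/966 = -90497/12558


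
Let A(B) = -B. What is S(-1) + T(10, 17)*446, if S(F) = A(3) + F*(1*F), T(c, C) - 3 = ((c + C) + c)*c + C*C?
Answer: 295250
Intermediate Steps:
T(c, C) = 3 + C**2 + c*(C + 2*c) (T(c, C) = 3 + (((c + C) + c)*c + C*C) = 3 + (((C + c) + c)*c + C**2) = 3 + ((C + 2*c)*c + C**2) = 3 + (c*(C + 2*c) + C**2) = 3 + (C**2 + c*(C + 2*c)) = 3 + C**2 + c*(C + 2*c))
S(F) = -3 + F**2 (S(F) = -1*3 + F*(1*F) = -3 + F*F = -3 + F**2)
S(-1) + T(10, 17)*446 = (-3 + (-1)**2) + (3 + 17**2 + 2*10**2 + 17*10)*446 = (-3 + 1) + (3 + 289 + 2*100 + 170)*446 = -2 + (3 + 289 + 200 + 170)*446 = -2 + 662*446 = -2 + 295252 = 295250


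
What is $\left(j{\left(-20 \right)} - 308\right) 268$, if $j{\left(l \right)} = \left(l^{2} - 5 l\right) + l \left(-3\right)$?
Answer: $67536$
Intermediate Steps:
$j{\left(l \right)} = l^{2} - 8 l$ ($j{\left(l \right)} = \left(l^{2} - 5 l\right) - 3 l = l^{2} - 8 l$)
$\left(j{\left(-20 \right)} - 308\right) 268 = \left(- 20 \left(-8 - 20\right) - 308\right) 268 = \left(\left(-20\right) \left(-28\right) - 308\right) 268 = \left(560 - 308\right) 268 = 252 \cdot 268 = 67536$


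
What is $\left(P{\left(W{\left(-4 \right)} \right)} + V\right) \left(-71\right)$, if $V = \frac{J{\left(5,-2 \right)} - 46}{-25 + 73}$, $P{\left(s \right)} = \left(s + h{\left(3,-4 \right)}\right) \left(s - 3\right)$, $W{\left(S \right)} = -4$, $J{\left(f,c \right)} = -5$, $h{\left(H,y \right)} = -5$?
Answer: $- \frac{70361}{16} \approx -4397.6$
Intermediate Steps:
$P{\left(s \right)} = \left(-5 + s\right) \left(-3 + s\right)$ ($P{\left(s \right)} = \left(s - 5\right) \left(s - 3\right) = \left(-5 + s\right) \left(-3 + s\right)$)
$V = - \frac{17}{16}$ ($V = \frac{-5 - 46}{-25 + 73} = - \frac{51}{48} = \left(-51\right) \frac{1}{48} = - \frac{17}{16} \approx -1.0625$)
$\left(P{\left(W{\left(-4 \right)} \right)} + V\right) \left(-71\right) = \left(\left(15 + \left(-4\right)^{2} - -32\right) - \frac{17}{16}\right) \left(-71\right) = \left(\left(15 + 16 + 32\right) - \frac{17}{16}\right) \left(-71\right) = \left(63 - \frac{17}{16}\right) \left(-71\right) = \frac{991}{16} \left(-71\right) = - \frac{70361}{16}$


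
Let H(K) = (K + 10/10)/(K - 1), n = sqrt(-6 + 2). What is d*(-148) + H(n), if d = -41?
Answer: 30343/5 - 4*I/5 ≈ 6068.6 - 0.8*I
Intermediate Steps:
n = 2*I (n = sqrt(-4) = 2*I ≈ 2.0*I)
H(K) = (1 + K)/(-1 + K) (H(K) = (K + 10*(1/10))/(-1 + K) = (K + 1)/(-1 + K) = (1 + K)/(-1 + K))
d*(-148) + H(n) = -41*(-148) + (1 + 2*I)/(-1 + 2*I) = 6068 + ((-1 - 2*I)/5)*(1 + 2*I) = 6068 + (1 + 2*I)*(-1 - 2*I)/5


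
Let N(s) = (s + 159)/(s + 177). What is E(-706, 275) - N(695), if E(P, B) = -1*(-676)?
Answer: 294309/436 ≈ 675.02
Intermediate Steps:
N(s) = (159 + s)/(177 + s)
E(P, B) = 676
E(-706, 275) - N(695) = 676 - (159 + 695)/(177 + 695) = 676 - 854/872 = 676 - 1*427/436 = 676 - 427/436 = 294309/436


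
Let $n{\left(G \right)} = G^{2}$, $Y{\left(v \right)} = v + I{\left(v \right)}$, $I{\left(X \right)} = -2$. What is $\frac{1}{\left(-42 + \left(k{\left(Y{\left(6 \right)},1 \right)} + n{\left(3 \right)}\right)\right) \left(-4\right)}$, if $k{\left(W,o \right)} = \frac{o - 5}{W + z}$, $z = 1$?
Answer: $\frac{5}{676} \approx 0.0073965$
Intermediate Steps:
$Y{\left(v \right)} = -2 + v$ ($Y{\left(v \right)} = v - 2 = -2 + v$)
$k{\left(W,o \right)} = \frac{-5 + o}{1 + W}$ ($k{\left(W,o \right)} = \frac{o - 5}{W + 1} = \frac{-5 + o}{1 + W}$)
$\frac{1}{\left(-42 + \left(k{\left(Y{\left(6 \right)},1 \right)} + n{\left(3 \right)}\right)\right) \left(-4\right)} = \frac{1}{\left(-42 + \left(\frac{-5 + 1}{1 + \left(-2 + 6\right)} + 3^{2}\right)\right) \left(-4\right)} = \frac{1}{\left(-42 + \left(\frac{1}{1 + 4} \left(-4\right) + 9\right)\right) \left(-4\right)} = \frac{1}{\left(-42 + \left(\frac{1}{5} \left(-4\right) + 9\right)\right) \left(-4\right)} = \frac{1}{\left(-42 + \left(- \frac{4}{5} + 9\right)\right) \left(-4\right)} = \frac{1}{\left(-42 + \frac{41}{5}\right) \left(-4\right)} = \frac{1}{\left(- \frac{169}{5}\right) \left(-4\right)} = \frac{1}{\frac{676}{5}} = \frac{5}{676}$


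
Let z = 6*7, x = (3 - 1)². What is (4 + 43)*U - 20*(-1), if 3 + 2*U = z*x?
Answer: 7795/2 ≈ 3897.5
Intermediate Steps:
x = 4 (x = 2² = 4)
z = 42
U = 165/2 (U = -3/2 + (42*4)/2 = -3/2 + (½)*168 = -3/2 + 84 = 165/2 ≈ 82.500)
(4 + 43)*U - 20*(-1) = (4 + 43)*(165/2) - 20*(-1) = 47*(165/2) + 20 = 7755/2 + 20 = 7795/2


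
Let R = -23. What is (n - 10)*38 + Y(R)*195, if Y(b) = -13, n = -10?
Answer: -3295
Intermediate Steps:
(n - 10)*38 + Y(R)*195 = (-10 - 10)*38 - 13*195 = -20*38 - 2535 = -760 - 2535 = -3295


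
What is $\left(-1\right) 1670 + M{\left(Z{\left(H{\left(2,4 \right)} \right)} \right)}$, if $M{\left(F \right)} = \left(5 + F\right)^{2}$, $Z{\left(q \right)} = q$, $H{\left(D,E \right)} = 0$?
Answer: $-1645$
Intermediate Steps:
$\left(-1\right) 1670 + M{\left(Z{\left(H{\left(2,4 \right)} \right)} \right)} = \left(-1\right) 1670 + \left(5 + 0\right)^{2} = -1670 + 5^{2} = -1670 + 25 = -1645$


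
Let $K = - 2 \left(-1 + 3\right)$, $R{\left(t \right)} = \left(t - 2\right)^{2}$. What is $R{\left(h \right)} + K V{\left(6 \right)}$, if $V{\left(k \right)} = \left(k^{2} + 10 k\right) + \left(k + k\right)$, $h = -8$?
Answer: $-332$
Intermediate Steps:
$V{\left(k \right)} = k^{2} + 12 k$ ($V{\left(k \right)} = \left(k^{2} + 10 k\right) + 2 k = k^{2} + 12 k$)
$R{\left(t \right)} = \left(-2 + t\right)^{2}$
$K = -4$ ($K = \left(-2\right) 2 = -4$)
$R{\left(h \right)} + K V{\left(6 \right)} = \left(-2 - 8\right)^{2} - 4 \cdot 6 \left(12 + 6\right) = \left(-10\right)^{2} - 4 \cdot 6 \cdot 18 = 100 - 432 = -332$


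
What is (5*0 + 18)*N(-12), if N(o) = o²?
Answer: 2592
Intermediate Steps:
(5*0 + 18)*N(-12) = (5*0 + 18)*(-12)² = (0 + 18)*144 = 18*144 = 2592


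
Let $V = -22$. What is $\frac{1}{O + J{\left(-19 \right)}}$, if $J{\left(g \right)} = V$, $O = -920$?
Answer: $- \frac{1}{942} \approx -0.0010616$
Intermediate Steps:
$J{\left(g \right)} = -22$
$\frac{1}{O + J{\left(-19 \right)}} = \frac{1}{-920 - 22} = \frac{1}{-942} = - \frac{1}{942}$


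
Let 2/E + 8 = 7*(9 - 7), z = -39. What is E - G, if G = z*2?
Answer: 235/3 ≈ 78.333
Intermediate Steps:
E = ⅓ (E = 2/(-8 + 7*(9 - 7)) = 2/(-8 + 7*2) = 2/(-8 + 14) = 2/6 = 2*(⅙) = ⅓ ≈ 0.33333)
G = -78 (G = -39*2 = -78)
E - G = ⅓ - 1*(-78) = ⅓ + 78 = 235/3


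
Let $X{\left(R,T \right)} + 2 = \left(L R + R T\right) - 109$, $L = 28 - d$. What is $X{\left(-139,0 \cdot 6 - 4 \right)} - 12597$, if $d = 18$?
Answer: $-13542$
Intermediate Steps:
$L = 10$ ($L = 28 - 18 = 10$)
$X{\left(R,T \right)} = -111 + 10 R + R T$ ($X{\left(R,T \right)} = -2 - \left(109 - 10 R - R T\right) = -2 + \left(-109 + 10 R + R T\right) = -111 + 10 R + R T$)
$X{\left(-139,0 \cdot 6 - 4 \right)} - 12597 = \left(-111 + 10 \left(-139\right) - 139 \left(0 \cdot 6 - 4\right)\right) - 12597 = \left(-111 - 1390 - 139 \left(0 - 4\right)\right) - 12597 = \left(-111 - 1390 - -556\right) - 12597 = \left(-111 - 1390 + 556\right) - 12597 = -945 - 12597 = -13542$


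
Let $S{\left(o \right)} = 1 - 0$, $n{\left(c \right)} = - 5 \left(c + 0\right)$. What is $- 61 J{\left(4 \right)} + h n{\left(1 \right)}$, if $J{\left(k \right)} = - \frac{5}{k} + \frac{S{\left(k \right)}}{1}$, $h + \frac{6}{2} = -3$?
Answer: $\frac{181}{4} \approx 45.25$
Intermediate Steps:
$h = -6$ ($h = -3 - 3 = -6$)
$n{\left(c \right)} = - 5 c$
$S{\left(o \right)} = 1$ ($S{\left(o \right)} = 1 + 0 = 1$)
$J{\left(k \right)} = 1 - \frac{5}{k}$ ($J{\left(k \right)} = - \frac{5}{k} + 1 \cdot 1^{-1} = - \frac{5}{k} + 1 \cdot 1 = - \frac{5}{k} + 1 = 1 - \frac{5}{k}$)
$- 61 J{\left(4 \right)} + h n{\left(1 \right)} = - 61 \frac{-5 + 4}{4} - 6 \left(\left(-5\right) 1\right) = - 61 \cdot \frac{1}{4} \left(-1\right) - -30 = \left(-61\right) \left(- \frac{1}{4}\right) + 30 = \frac{61}{4} + 30 = \frac{181}{4}$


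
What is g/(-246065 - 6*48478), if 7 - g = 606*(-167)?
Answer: -101209/536933 ≈ -0.18849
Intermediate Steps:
g = 101209 (g = 7 - 606*(-167) = 7 - 1*(-101202) = 7 + 101202 = 101209)
g/(-246065 - 6*48478) = 101209/(-246065 - 6*48478) = 101209/(-246065 - 1*290868) = 101209/(-246065 - 290868) = 101209/(-536933) = 101209*(-1/536933) = -101209/536933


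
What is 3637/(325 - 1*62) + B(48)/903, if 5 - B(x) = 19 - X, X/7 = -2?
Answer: 468121/33927 ≈ 13.798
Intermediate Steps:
X = -14 (X = 7*(-2) = -14)
B(x) = -28 (B(x) = 5 - (19 - 1*(-14)) = 5 - (19 + 14) = 5 - 1*33 = 5 - 33 = -28)
3637/(325 - 1*62) + B(48)/903 = 3637/(325 - 1*62) - 28/903 = 3637/(325 - 62) - 28*1/903 = 3637/263 - 4/129 = 468121/33927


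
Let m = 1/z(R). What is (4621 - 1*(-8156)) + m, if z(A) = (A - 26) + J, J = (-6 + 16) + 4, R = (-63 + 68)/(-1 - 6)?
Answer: 1137146/89 ≈ 12777.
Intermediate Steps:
R = -5/7 (R = 5/(-7) = 5*(-1/7) = -5/7 ≈ -0.71429)
J = 14 (J = 10 + 4 = 14)
z(A) = -12 + A (z(A) = (A - 26) + 14 = (-26 + A) + 14 = -12 + A)
m = -7/89 (m = 1/(-12 - 5/7) = 1/(-89/7) = -7/89 ≈ -0.078652)
(4621 - 1*(-8156)) + m = (4621 - 1*(-8156)) - 7/89 = (4621 + 8156) - 7/89 = 12777 - 7/89 = 1137146/89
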